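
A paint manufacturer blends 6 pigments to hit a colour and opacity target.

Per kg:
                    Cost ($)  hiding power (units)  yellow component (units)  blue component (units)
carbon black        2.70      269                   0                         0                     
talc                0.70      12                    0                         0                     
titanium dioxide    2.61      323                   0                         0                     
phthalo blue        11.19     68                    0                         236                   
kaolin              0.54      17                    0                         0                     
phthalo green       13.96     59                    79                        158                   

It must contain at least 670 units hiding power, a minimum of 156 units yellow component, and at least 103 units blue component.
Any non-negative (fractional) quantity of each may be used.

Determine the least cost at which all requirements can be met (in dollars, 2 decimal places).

Treat it as an LP. Let x1 = kg of carbon black, x2 = kg of talc, x3 = kg of titanium dioxide, x4 = kg of phthalo blue, x5 = kg of kaolin, x6 = kg of phthalo green.
Minimise 2.7x1 + 0.7x2 + 2.61x3 + 11.19x4 + 0.54x5 + 13.96x6 subject to:
  269x1 + 12x2 + 323x3 + 68x4 + 17x5 + 59x6 ≥ 670   (hiding power)
  79x6 ≥ 156   (yellow component)
  236x4 + 158x6 ≥ 103   (blue component)
  x1, x2, x3, x4, x5, x6 ≥ 0.
The minimum-cost mix takes nothing from carbon black, talc, phthalo blue, kaolin — only titanium dioxide, phthalo green. Binding constraints: hiding power and yellow component.
Optimal quantities: titanium dioxide = 1.714 kg, phthalo green = 1.975 kg.
Hence cost = 2.61·1.714 + 13.96·1.975 = $32.0445.

$32.04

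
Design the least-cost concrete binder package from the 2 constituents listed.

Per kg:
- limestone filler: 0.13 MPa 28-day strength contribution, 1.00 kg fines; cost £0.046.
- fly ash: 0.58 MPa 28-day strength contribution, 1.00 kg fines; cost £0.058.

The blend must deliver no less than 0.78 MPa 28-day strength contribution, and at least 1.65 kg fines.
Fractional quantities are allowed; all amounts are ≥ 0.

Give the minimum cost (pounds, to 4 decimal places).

Let x1 = kg of limestone filler, x2 = kg of fly ash.
min 0.046x1 + 0.058x2 s.t.:
  0.13x1 + 0.58x2 ≥ 0.78   (28-day strength contribution)
  1x1 + 1x2 ≥ 1.65   (fines)
  x1, x2 ≥ 0.
Both inputs are positive at the optimum. The 28-day strength contribution and fines requirements are met with equality.
So limestone filler = 0.3933 kg, fly ash = 1.257 kg.
Total cost: 0.046·0.3933 + 0.058·1.257 = 0.090998.

£0.0910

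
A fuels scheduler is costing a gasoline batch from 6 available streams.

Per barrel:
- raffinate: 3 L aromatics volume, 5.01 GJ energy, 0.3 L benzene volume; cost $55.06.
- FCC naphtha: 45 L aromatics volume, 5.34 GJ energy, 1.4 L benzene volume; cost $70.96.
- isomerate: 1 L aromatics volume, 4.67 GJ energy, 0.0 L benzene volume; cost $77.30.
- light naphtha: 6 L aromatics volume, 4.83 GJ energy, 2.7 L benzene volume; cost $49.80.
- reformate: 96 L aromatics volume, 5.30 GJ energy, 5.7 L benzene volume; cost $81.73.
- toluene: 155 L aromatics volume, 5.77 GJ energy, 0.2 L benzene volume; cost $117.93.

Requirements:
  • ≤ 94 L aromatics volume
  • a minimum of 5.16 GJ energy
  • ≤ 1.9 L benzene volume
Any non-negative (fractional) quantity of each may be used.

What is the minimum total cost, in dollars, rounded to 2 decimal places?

Let x1 = barrels of raffinate, x2 = barrels of FCC naphtha, x3 = barrels of isomerate, x4 = barrels of light naphtha, x5 = barrels of reformate, x6 = barrels of toluene.
Minimize 55.06x1 + 70.96x2 + 77.3x3 + 49.8x4 + 81.73x5 + 117.93x6 s.t.:
  3x1 + 45x2 + 1x3 + 6x4 + 96x5 + 155x6 ≤ 94   (aromatics volume)
  5.01x1 + 5.34x2 + 4.67x3 + 4.83x4 + 5.3x5 + 5.77x6 ≥ 5.16   (energy)
  0.3x1 + 1.4x2 + 2.7x4 + 5.7x5 + 0.2x6 ≤ 1.9   (benzene volume)
  x1, x2, x3, x4, x5, x6 ≥ 0.
At the optimum only raffinate, light naphtha are positive (FCC naphtha, isomerate, reformate, toluene = 0). There the energy and benzene volume constraints are tight.
So raffinate = 0.39369 barrels, light naphtha = 0.65996 barrels.
Total cost: 55.06·0.39369 + 49.8·0.65996 = 54.5426.

$54.54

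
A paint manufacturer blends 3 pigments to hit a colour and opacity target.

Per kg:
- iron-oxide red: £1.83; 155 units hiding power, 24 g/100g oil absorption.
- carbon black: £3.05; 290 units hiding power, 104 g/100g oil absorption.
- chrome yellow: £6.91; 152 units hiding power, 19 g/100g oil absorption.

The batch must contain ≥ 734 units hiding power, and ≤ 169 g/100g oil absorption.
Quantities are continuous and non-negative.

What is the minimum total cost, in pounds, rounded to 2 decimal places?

Set it up as a linear program. Let x1 = kg of iron-oxide red, x2 = kg of carbon black, x3 = kg of chrome yellow.
min 1.83x1 + 3.05x2 + 6.91x3 with:
  155x1 + 290x2 + 152x3 ≥ 734   (hiding power)
  24x1 + 104x2 + 19x3 ≤ 169   (oil absorption)
  x1, x2, x3 ≥ 0.
At the optimum only iron-oxide red, carbon black are positive (chrome yellow = 0). The hiding power and oil absorption requirements are met with equality.
Optimal quantities: iron-oxide red = 2.983 kg, carbon black = 0.9366 kg.
Total cost: 1.83·2.983 + 3.05·0.9366 = 8.3155.

£8.32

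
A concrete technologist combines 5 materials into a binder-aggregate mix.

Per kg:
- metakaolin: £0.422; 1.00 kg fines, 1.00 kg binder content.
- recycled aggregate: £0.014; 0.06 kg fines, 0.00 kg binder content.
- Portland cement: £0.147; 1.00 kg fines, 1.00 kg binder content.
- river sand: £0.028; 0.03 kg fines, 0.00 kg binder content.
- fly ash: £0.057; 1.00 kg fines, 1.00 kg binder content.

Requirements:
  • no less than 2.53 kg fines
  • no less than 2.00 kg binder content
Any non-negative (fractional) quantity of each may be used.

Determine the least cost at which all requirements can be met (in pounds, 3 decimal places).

£0.144

Let x1 = kg of metakaolin, x2 = kg of recycled aggregate, x3 = kg of Portland cement, x4 = kg of river sand, x5 = kg of fly ash.
Minimise 0.422x1 + 0.014x2 + 0.147x3 + 0.028x4 + 0.057x5 subject to:
  1x1 + 0.06x2 + 1x3 + 0.03x4 + 1x5 ≥ 2.53   (fines)
  1x1 + 1x3 + 1x5 ≥ 2   (binder content)
  x1, x2, x3, x4, x5 ≥ 0.
The minimum-cost mix takes nothing from metakaolin, recycled aggregate, Portland cement, river sand — only fly ash. The fines requirement is met with equality.
Optimal quantities: fly ash = 2.53 kg.
Total cost: 0.057·2.53 = 0.14421.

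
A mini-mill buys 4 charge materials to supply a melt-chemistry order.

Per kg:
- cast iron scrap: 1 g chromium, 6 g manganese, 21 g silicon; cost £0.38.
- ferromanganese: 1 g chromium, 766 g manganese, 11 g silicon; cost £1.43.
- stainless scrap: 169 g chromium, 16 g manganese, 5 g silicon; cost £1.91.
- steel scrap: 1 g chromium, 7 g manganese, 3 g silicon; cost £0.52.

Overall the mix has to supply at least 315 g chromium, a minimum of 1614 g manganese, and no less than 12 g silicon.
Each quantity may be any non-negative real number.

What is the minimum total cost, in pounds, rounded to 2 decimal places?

Let x1 = kg of cast iron scrap, x2 = kg of ferromanganese, x3 = kg of stainless scrap, x4 = kg of steel scrap.
Minimise 0.38x1 + 1.43x2 + 1.91x3 + 0.52x4 subject to:
  1x1 + 1x2 + 169x3 + 1x4 ≥ 315   (chromium)
  6x1 + 766x2 + 16x3 + 7x4 ≥ 1614   (manganese)
  21x1 + 11x2 + 5x3 + 3x4 ≥ 12   (silicon)
  x1, x2, x3, x4 ≥ 0.
The minimum-cost mix takes nothing from cast iron scrap, steel scrap — only ferromanganese, stainless scrap. The chromium and manganese requirements are met with equality.
Solving gives x2 = 2.068, x3 = 1.852.
Cost = 1.43·2.068 + 1.91·1.852 = 6.4946.

£6.49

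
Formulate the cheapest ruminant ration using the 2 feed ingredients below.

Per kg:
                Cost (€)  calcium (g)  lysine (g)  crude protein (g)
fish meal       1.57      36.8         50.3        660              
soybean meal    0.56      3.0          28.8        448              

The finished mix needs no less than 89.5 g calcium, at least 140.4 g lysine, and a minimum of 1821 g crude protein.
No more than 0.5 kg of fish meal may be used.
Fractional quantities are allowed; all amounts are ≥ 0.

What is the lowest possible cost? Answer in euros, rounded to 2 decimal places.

€14.06

Let x1 = kg of fish meal, x2 = kg of soybean meal.
min 1.57x1 + 0.56x2 subject to:
  36.8x1 + 3x2 ≥ 89.5   (calcium)
  50.3x1 + 28.8x2 ≥ 140.4   (lysine)
  660x1 + 448x2 ≥ 1821   (crude protein)
  x1 ≤ 0.5
  x1, x2 ≥ 0.
Both inputs are positive at the optimum. The calcium and the fish meal cap requirements are met with equality.
That vertex is x1 = 0.5, x2 = 23.7.
Cost = 1.57·0.5 + 0.56·23.7 = 14.0570.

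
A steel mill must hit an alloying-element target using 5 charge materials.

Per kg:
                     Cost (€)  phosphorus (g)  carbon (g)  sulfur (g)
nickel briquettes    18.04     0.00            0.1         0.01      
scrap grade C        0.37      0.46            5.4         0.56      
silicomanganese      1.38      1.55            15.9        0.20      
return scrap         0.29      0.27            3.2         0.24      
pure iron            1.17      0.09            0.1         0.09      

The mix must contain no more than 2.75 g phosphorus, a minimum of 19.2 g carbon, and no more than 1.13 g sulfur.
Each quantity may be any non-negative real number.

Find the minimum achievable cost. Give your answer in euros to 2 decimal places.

Let x1 = kg of nickel briquettes, x2 = kg of scrap grade C, x3 = kg of silicomanganese, x4 = kg of return scrap, x5 = kg of pure iron.
Minimize 18.04x1 + 0.37x2 + 1.38x3 + 0.29x4 + 1.17x5 with:
  0.46x2 + 1.55x3 + 0.27x4 + 0.09x5 ≤ 2.75   (phosphorus)
  0.1x1 + 5.4x2 + 15.9x3 + 3.2x4 + 0.1x5 ≥ 19.2   (carbon)
  0.01x1 + 0.56x2 + 0.2x3 + 0.24x4 + 0.09x5 ≤ 1.13   (sulfur)
  x1, x2, x3, x4, x5 ≥ 0.
The cheapest feasible vertex uses only scrap grade C, silicomanganese; nickel briquettes, return scrap, pure iron are not used. Binding constraints: carbon and sulfur.
Solving gives x2 = 1.806, x3 = 0.5943.
Objective = 0.37·1.806 + 1.38·0.5943 = 1.4884.

€1.49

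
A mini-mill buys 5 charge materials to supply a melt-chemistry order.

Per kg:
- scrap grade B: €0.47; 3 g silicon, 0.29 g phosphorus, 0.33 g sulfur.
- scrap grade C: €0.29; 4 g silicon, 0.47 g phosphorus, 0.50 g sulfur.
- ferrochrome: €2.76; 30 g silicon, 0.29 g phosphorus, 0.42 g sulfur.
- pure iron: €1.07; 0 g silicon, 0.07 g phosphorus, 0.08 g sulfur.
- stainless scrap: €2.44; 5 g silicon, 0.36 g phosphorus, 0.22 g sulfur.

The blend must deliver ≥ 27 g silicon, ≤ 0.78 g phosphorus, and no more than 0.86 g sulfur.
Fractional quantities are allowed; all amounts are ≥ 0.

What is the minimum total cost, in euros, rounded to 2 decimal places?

€2.40

Set it up as a linear program. Let x1 = kg of scrap grade B, x2 = kg of scrap grade C, x3 = kg of ferrochrome, x4 = kg of pure iron, x5 = kg of stainless scrap.
Minimise 0.47x1 + 0.29x2 + 2.76x3 + 1.07x4 + 2.44x5 with:
  3x1 + 4x2 + 30x3 + 5x5 ≥ 27   (silicon)
  0.29x1 + 0.47x2 + 0.29x3 + 0.07x4 + 0.36x5 ≤ 0.78   (phosphorus)
  0.33x1 + 0.5x2 + 0.42x3 + 0.08x4 + 0.22x5 ≤ 0.86   (sulfur)
  x1, x2, x3, x4, x5 ≥ 0.
The minimum-cost mix takes nothing from scrap grade B, pure iron, stainless scrap — only scrap grade C, ferrochrome. There the silicon and sulfur constraints are tight.
That vertex is x2 = 1.086, x3 = 0.7553.
Total cost: 0.29·1.086 + 2.76·0.7553 = 2.3996.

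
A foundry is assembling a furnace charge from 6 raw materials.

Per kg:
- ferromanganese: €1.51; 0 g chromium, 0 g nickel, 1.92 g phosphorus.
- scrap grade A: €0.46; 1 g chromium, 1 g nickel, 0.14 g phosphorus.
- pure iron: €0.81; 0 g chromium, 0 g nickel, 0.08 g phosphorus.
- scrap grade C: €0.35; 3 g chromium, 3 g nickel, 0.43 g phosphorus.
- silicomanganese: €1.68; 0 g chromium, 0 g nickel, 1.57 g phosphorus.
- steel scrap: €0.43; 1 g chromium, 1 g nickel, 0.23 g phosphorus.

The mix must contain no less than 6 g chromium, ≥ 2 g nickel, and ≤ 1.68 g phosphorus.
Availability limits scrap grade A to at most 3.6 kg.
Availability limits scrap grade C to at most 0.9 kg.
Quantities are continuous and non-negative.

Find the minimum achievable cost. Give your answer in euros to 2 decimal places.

Let x1 = kg of ferromanganese, x2 = kg of scrap grade A, x3 = kg of pure iron, x4 = kg of scrap grade C, x5 = kg of silicomanganese, x6 = kg of steel scrap.
Minimize 1.51x1 + 0.46x2 + 0.81x3 + 0.35x4 + 1.68x5 + 0.43x6 subject to:
  1x2 + 3x4 + 1x6 ≥ 6   (chromium)
  1x2 + 3x4 + 1x6 ≥ 2   (nickel)
  1.92x1 + 0.14x2 + 0.08x3 + 0.43x4 + 1.57x5 + 0.23x6 ≤ 1.68   (phosphorus)
  x2 ≤ 3.6
  x4 ≤ 0.9
  x1, x2, x3, x4, x5, x6 ≥ 0.
At the optimum only scrap grade C, steel scrap are positive (ferromanganese, scrap grade A, pure iron, silicomanganese = 0). Binding constraints: chromium and the scrap grade C cap.
Solving gives x4 = 0.9, x6 = 3.3.
Hence cost = 0.35·0.9 + 0.43·3.3 = €1.7340.

€1.73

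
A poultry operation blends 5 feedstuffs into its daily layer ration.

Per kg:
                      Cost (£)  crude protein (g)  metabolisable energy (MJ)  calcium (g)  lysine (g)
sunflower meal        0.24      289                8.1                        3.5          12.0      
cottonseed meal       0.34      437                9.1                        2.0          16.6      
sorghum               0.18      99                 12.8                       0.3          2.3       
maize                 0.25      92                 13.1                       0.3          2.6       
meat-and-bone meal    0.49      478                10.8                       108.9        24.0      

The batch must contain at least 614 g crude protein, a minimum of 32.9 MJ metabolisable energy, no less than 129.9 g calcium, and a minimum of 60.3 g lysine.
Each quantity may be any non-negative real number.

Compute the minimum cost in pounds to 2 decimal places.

Treat it as an LP. Let x1 = kg of sunflower meal, x2 = kg of cottonseed meal, x3 = kg of sorghum, x4 = kg of maize, x5 = kg of meat-and-bone meal.
Minimise 0.24x1 + 0.34x2 + 0.18x3 + 0.25x4 + 0.49x5 with:
  289x1 + 437x2 + 99x3 + 92x4 + 478x5 ≥ 614   (crude protein)
  8.1x1 + 9.1x2 + 12.8x3 + 13.1x4 + 10.8x5 ≥ 32.9   (metabolisable energy)
  3.5x1 + 2x2 + 0.3x3 + 0.3x4 + 108.9x5 ≥ 129.9   (calcium)
  12x1 + 16.6x2 + 2.3x3 + 2.6x4 + 24x5 ≥ 60.3   (lysine)
  x1, x2, x3, x4, x5 ≥ 0.
The optimal basis is {sunflower meal, meat-and-bone meal}; cottonseed meal, sorghum, maize drop out. There the calcium and lysine constraints are tight.
That vertex is x1 = 2.821, x5 = 1.102.
Cost = 0.24·2.821 + 0.49·1.102 = 1.2170.

£1.22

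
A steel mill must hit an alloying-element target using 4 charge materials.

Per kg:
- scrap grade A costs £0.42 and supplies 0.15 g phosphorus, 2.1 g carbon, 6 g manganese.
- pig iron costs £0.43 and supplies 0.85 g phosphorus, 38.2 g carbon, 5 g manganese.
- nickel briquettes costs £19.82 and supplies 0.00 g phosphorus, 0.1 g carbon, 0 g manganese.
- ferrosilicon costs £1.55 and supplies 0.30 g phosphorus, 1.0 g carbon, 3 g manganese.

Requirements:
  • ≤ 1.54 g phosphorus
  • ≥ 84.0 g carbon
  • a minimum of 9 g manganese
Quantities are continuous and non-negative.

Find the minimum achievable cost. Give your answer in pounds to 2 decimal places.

Set it up as a linear program. Let x1 = kg of scrap grade A, x2 = kg of pig iron, x3 = kg of nickel briquettes, x4 = kg of ferrosilicon.
Minimize 0.42x1 + 0.43x2 + 19.82x3 + 1.55x4 subject to:
  0.15x1 + 0.85x2 + 0.3x4 ≤ 1.54   (phosphorus)
  2.1x1 + 38.2x2 + 0.1x3 + 1x4 ≥ 84   (carbon)
  6x1 + 5x2 + 3x4 ≥ 9   (manganese)
  x1, x2, x3, x4 ≥ 0.
The cheapest feasible vertex uses only pig iron, nickel briquettes; scrap grade A, ferrosilicon are not used. The phosphorus and carbon requirements are met with equality.
That vertex is x2 = 1.811765, x3 = 147.9059.
Total cost: 0.43·1.811765 + 19.82·147.9059 = 2932.2740.

£2932.27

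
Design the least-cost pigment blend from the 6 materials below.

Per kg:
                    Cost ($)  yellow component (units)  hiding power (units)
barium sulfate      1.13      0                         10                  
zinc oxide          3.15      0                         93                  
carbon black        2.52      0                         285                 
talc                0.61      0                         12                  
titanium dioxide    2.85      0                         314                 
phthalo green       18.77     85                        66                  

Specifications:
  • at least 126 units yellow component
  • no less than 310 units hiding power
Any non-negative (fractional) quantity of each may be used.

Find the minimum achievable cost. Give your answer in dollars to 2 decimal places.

$29.70

This is a linear program. Let x1 = kg of barium sulfate, x2 = kg of zinc oxide, x3 = kg of carbon black, x4 = kg of talc, x5 = kg of titanium dioxide, x6 = kg of phthalo green.
Minimize 1.13x1 + 3.15x2 + 2.52x3 + 0.61x4 + 2.85x5 + 18.77x6 with:
  85x6 ≥ 126   (yellow component)
  10x1 + 93x2 + 285x3 + 12x4 + 314x5 + 66x6 ≥ 310   (hiding power)
  x1, x2, x3, x4, x5, x6 ≥ 0.
The optimal basis is {carbon black, phthalo green}; barium sulfate, zinc oxide, talc, titanium dioxide drop out. Binding constraints: yellow component and hiding power.
Optimal quantities: carbon black = 0.74444 kg, phthalo green = 1.4824 kg.
Hence cost = 2.52·0.74444 + 18.77·1.4824 = $29.7006.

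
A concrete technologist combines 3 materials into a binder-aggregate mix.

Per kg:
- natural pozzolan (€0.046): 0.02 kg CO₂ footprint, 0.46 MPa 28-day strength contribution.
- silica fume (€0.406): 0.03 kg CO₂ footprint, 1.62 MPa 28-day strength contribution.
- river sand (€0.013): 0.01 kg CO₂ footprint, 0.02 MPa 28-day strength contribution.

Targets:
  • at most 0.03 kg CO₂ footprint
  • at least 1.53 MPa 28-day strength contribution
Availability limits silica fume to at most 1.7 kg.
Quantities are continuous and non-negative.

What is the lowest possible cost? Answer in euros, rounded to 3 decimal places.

Let x1 = kg of natural pozzolan, x2 = kg of silica fume, x3 = kg of river sand.
Minimize 0.046x1 + 0.406x2 + 0.013x3 s.t.:
  0.02x1 + 0.03x2 + 0.01x3 ≤ 0.03   (CO₂ footprint)
  0.46x1 + 1.62x2 + 0.02x3 ≥ 1.53   (28-day strength contribution)
  x2 ≤ 1.7
  x1, x2, x3 ≥ 0.
At the optimum only natural pozzolan, silica fume are positive (river sand = 0). Binding constraints: CO₂ footprint and 28-day strength contribution.
Optimal quantities: natural pozzolan = 0.1452 kg, silica fume = 0.9032 kg.
Cost = 0.046·0.1452 + 0.406·0.9032 = 0.37338.

€0.373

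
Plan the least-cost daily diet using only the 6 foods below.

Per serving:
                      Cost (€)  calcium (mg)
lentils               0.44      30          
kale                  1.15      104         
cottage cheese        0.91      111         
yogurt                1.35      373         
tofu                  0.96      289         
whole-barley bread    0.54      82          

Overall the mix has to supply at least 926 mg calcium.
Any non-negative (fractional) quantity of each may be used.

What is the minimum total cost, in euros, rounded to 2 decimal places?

Set it up as a linear program. Let x1 = servings of lentils, x2 = servings of kale, x3 = servings of cottage cheese, x4 = servings of yogurt, x5 = servings of tofu, x6 = servings of whole-barley bread.
Minimise 0.44x1 + 1.15x2 + 0.91x3 + 1.35x4 + 0.96x5 + 0.54x6 subject to:
  30x1 + 104x2 + 111x3 + 373x4 + 289x5 + 82x6 ≥ 926   (calcium)
  x1, x2, x3, x4, x5, x6 ≥ 0.
The optimal basis is {tofu}; lentils, kale, cottage cheese, yogurt, whole-barley bread drop out. There the calcium constraint is tight.
So tofu = 3.204 servings.
Hence cost = 0.96·3.204 = €3.0758.

€3.08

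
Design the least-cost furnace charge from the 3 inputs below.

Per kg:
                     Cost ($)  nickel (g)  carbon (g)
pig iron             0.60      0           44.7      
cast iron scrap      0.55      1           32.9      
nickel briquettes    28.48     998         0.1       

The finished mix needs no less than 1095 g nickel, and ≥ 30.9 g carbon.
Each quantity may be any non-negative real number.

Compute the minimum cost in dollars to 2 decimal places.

Let x1 = kg of pig iron, x2 = kg of cast iron scrap, x3 = kg of nickel briquettes.
min 0.6x1 + 0.55x2 + 28.48x3 s.t.:
  1x2 + 998x3 ≥ 1095   (nickel)
  44.7x1 + 32.9x2 + 0.1x3 ≥ 30.9   (carbon)
  x1, x2, x3 ≥ 0.
The optimal basis is {pig iron, nickel briquettes}; cast iron scrap drops out. Binding constraints: nickel and carbon.
Optimal quantities: pig iron = 0.6888 kg, nickel briquettes = 1.097 kg.
Total cost: 0.6·0.6888 + 28.48·1.097 = 31.6558.

$31.66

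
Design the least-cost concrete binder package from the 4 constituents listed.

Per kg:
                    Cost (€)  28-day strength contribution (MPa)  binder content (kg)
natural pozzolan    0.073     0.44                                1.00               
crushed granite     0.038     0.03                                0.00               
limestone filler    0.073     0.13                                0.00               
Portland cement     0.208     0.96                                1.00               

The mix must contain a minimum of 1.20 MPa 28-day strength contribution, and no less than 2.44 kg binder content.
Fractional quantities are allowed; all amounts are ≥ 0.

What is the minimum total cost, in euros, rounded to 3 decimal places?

€0.199

Set it up as a linear program. Let x1 = kg of natural pozzolan, x2 = kg of crushed granite, x3 = kg of limestone filler, x4 = kg of Portland cement.
Minimise 0.073x1 + 0.038x2 + 0.073x3 + 0.208x4 s.t.:
  0.44x1 + 0.03x2 + 0.13x3 + 0.96x4 ≥ 1.2   (28-day strength contribution)
  1x1 + 1x4 ≥ 2.44   (binder content)
  x1, x2, x3, x4 ≥ 0.
The minimum-cost mix takes nothing from crushed granite, limestone filler, Portland cement — only natural pozzolan. There the 28-day strength contribution constraint is tight.
Solving gives x1 = 2.727.
Cost = 0.073·2.727 = 0.19907.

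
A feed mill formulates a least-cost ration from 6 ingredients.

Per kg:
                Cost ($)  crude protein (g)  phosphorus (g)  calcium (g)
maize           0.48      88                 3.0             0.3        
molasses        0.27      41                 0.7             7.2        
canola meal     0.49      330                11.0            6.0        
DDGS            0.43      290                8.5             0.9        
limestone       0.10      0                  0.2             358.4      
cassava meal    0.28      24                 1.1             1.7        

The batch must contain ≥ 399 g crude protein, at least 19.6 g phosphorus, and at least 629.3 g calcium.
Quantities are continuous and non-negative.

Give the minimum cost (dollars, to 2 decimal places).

$1.03

Set it up as a linear program. Let x1 = kg of maize, x2 = kg of molasses, x3 = kg of canola meal, x4 = kg of DDGS, x5 = kg of limestone, x6 = kg of cassava meal.
Minimize 0.48x1 + 0.27x2 + 0.49x3 + 0.43x4 + 0.1x5 + 0.28x6 subject to:
  88x1 + 41x2 + 330x3 + 290x4 + 24x6 ≥ 399   (crude protein)
  3x1 + 0.7x2 + 11x3 + 8.5x4 + 0.2x5 + 1.1x6 ≥ 19.6   (phosphorus)
  0.3x1 + 7.2x2 + 6x3 + 0.9x4 + 358.4x5 + 1.7x6 ≥ 629.3   (calcium)
  x1, x2, x3, x4, x5, x6 ≥ 0.
The cheapest feasible vertex uses only canola meal, limestone; maize, molasses, DDGS, cassava meal are not used. Binding constraints: phosphorus and calcium.
So canola meal = 1.75 kg, limestone = 1.727 kg.
Cost = 0.49·1.75 + 0.1·1.727 = 1.0302.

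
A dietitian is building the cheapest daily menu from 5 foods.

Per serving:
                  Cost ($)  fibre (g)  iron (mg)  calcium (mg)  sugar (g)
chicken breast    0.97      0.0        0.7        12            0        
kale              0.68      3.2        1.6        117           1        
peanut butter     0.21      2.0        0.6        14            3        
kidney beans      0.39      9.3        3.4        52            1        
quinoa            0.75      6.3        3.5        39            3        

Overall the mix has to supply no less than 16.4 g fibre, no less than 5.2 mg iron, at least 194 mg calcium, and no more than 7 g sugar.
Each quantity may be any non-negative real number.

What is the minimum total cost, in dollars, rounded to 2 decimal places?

Set it up as a linear program. Let x1 = servings of chicken breast, x2 = servings of kale, x3 = servings of peanut butter, x4 = servings of kidney beans, x5 = servings of quinoa.
Minimise 0.97x1 + 0.68x2 + 0.21x3 + 0.39x4 + 0.75x5 with:
  3.2x2 + 2x3 + 9.3x4 + 6.3x5 ≥ 16.4   (fibre)
  0.7x1 + 1.6x2 + 0.6x3 + 3.4x4 + 3.5x5 ≥ 5.2   (iron)
  12x1 + 117x2 + 14x3 + 52x4 + 39x5 ≥ 194   (calcium)
  1x2 + 3x3 + 1x4 + 3x5 ≤ 7   (sugar)
  x1, x2, x3, x4, x5 ≥ 0.
The optimal basis is {kale, kidney beans}; chicken breast, peanut butter, quinoa drop out. Binding constraints: fibre and calcium.
Solving gives x2 = 1.032, x4 = 1.408.
Objective = 0.68·1.032 + 0.39·1.408 = 1.2509.

$1.25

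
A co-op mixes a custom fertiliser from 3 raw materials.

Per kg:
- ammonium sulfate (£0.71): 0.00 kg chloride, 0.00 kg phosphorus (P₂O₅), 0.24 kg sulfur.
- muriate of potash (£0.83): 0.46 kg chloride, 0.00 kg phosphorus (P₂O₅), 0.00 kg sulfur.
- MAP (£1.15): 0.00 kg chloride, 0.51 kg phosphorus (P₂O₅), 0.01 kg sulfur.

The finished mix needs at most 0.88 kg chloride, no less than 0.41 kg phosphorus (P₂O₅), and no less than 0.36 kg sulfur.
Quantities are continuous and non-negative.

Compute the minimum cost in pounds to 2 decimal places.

Treat it as an LP. Let x1 = kg of ammonium sulfate, x2 = kg of muriate of potash, x3 = kg of MAP.
min 0.71x1 + 0.83x2 + 1.15x3 subject to:
  0.46x2 ≤ 0.88   (chloride)
  0.51x3 ≥ 0.41   (phosphorus (P₂O₅))
  0.24x1 + 0.01x3 ≥ 0.36   (sulfur)
  x1, x2, x3 ≥ 0.
The minimum-cost mix takes nothing from muriate of potash — only ammonium sulfate, MAP. The phosphorus (P₂O₅) and sulfur requirements are met with equality.
Optimal quantities: ammonium sulfate = 1.467 kg, MAP = 0.8039 kg.
Cost = 0.71·1.467 + 1.15·0.8039 = 1.9661.

£1.97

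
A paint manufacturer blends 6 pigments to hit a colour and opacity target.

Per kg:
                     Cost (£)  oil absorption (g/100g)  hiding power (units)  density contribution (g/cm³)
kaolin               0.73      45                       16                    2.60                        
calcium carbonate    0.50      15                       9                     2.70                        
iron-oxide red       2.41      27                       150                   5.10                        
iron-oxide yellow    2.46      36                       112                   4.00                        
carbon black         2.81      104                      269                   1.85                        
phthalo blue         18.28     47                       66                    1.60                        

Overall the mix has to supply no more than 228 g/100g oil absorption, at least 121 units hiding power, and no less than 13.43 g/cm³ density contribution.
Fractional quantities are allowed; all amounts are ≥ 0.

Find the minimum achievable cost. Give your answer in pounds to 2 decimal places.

Let x1 = kg of kaolin, x2 = kg of calcium carbonate, x3 = kg of iron-oxide red, x4 = kg of iron-oxide yellow, x5 = kg of carbon black, x6 = kg of phthalo blue.
Minimise 0.73x1 + 0.5x2 + 2.41x3 + 2.46x4 + 2.81x5 + 18.28x6 with:
  45x1 + 15x2 + 27x3 + 36x4 + 104x5 + 47x6 ≤ 228   (oil absorption)
  16x1 + 9x2 + 150x3 + 112x4 + 269x5 + 66x6 ≥ 121   (hiding power)
  2.6x1 + 2.7x2 + 5.1x3 + 4x4 + 1.85x5 + 1.6x6 ≥ 13.43   (density contribution)
  x1, x2, x3, x4, x5, x6 ≥ 0.
At the optimum only calcium carbonate, carbon black are positive (kaolin, iron-oxide red, iron-oxide yellow, phthalo blue = 0). The hiding power and density contribution requirements are met with equality.
So calcium carbonate = 4.775 kg, carbon black = 0.29 kg.
Objective = 0.5·4.775 + 2.81·0.29 = 3.2024.

£3.20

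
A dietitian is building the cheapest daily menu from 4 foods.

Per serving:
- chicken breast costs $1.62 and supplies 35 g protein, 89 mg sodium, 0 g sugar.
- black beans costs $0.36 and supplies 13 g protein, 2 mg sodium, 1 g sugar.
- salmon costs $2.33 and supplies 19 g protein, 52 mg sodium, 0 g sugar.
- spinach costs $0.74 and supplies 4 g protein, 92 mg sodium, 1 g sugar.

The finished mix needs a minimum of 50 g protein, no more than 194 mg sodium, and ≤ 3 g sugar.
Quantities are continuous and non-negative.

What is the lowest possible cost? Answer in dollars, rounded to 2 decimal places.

Let x1 = servings of chicken breast, x2 = servings of black beans, x3 = servings of salmon, x4 = servings of spinach.
min 1.62x1 + 0.36x2 + 2.33x3 + 0.74x4 s.t.:
  35x1 + 13x2 + 19x3 + 4x4 ≥ 50   (protein)
  89x1 + 2x2 + 52x3 + 92x4 ≤ 194   (sodium)
  1x2 + 1x4 ≤ 3   (sugar)
  x1, x2, x3, x4 ≥ 0.
The minimum-cost mix takes nothing from salmon, spinach — only chicken breast, black beans. The protein and sugar requirements are met with equality.
That vertex is x1 = 0.3143, x2 = 3.
Hence cost = 1.62·0.3143 + 0.36·3 = $1.5892.

$1.59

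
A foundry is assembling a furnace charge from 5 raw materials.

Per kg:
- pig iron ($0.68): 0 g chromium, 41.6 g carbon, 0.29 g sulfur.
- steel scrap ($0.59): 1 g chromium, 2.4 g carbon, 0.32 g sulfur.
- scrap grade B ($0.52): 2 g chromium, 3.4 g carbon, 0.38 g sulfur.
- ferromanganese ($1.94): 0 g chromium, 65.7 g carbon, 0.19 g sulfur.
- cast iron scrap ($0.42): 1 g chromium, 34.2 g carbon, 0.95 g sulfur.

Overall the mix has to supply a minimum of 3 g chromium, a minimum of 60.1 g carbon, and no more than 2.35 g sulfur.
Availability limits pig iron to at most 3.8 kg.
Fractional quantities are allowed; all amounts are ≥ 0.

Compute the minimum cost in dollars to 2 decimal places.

Set it up as a linear program. Let x1 = kg of pig iron, x2 = kg of steel scrap, x3 = kg of scrap grade B, x4 = kg of ferromanganese, x5 = kg of cast iron scrap.
min 0.68x1 + 0.59x2 + 0.52x3 + 1.94x4 + 0.42x5 with:
  1x2 + 2x3 + 1x5 ≥ 3   (chromium)
  41.6x1 + 2.4x2 + 3.4x3 + 65.7x4 + 34.2x5 ≥ 60.1   (carbon)
  0.29x1 + 0.32x2 + 0.38x3 + 0.19x4 + 0.95x5 ≤ 2.35   (sulfur)
  x1 ≤ 3.8
  x1, x2, x3, x4, x5 ≥ 0.
At the optimum only scrap grade B, cast iron scrap are positive (pig iron, steel scrap, ferromanganese = 0). There the chromium and carbon constraints are tight.
That vertex is x3 = 0.6538, x5 = 1.692.
Hence cost = 0.52·0.6538 + 0.42·1.692 = $1.0506.

$1.05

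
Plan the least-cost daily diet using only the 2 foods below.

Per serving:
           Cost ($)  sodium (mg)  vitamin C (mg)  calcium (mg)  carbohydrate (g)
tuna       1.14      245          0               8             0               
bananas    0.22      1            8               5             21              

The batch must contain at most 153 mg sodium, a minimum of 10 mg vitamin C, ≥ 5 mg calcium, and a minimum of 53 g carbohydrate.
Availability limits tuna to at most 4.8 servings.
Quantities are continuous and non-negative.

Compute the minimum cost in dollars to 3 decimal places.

$0.555

Set it up as a linear program. Let x1 = servings of tuna, x2 = servings of bananas.
min 1.14x1 + 0.22x2 subject to:
  245x1 + 1x2 ≤ 153   (sodium)
  8x2 ≥ 10   (vitamin C)
  8x1 + 5x2 ≥ 5   (calcium)
  21x2 ≥ 53   (carbohydrate)
  x1 ≤ 4.8
  x1, x2 ≥ 0.
The minimum-cost mix takes nothing from tuna — only bananas. There the carbohydrate constraint is tight.
Solving gives x2 = 2.524.
Total cost: 0.22·2.524 = 0.55528.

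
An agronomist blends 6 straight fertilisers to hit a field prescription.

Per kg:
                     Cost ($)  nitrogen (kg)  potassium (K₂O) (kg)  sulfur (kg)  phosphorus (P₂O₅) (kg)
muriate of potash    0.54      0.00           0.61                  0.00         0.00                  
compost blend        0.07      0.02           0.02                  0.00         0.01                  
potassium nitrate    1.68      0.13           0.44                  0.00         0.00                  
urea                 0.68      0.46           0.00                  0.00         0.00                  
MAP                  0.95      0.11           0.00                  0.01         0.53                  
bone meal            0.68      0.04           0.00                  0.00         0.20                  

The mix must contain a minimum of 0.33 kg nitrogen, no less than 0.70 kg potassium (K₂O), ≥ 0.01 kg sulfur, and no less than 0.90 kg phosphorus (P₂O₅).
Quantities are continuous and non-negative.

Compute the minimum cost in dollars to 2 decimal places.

Set it up as a linear program. Let x1 = kg of muriate of potash, x2 = kg of compost blend, x3 = kg of potassium nitrate, x4 = kg of urea, x5 = kg of MAP, x6 = kg of bone meal.
min 0.54x1 + 0.07x2 + 1.68x3 + 0.68x4 + 0.95x5 + 0.68x6 with:
  0.02x2 + 0.13x3 + 0.46x4 + 0.11x5 + 0.04x6 ≥ 0.33   (nitrogen)
  0.61x1 + 0.02x2 + 0.44x3 ≥ 0.7   (potassium (K₂O))
  0.01x5 ≥ 0.01   (sulfur)
  0.01x2 + 0.53x5 + 0.2x6 ≥ 0.9   (phosphorus (P₂O₅))
  x1, x2, x3, x4, x5, x6 ≥ 0.
The minimum-cost mix takes nothing from compost blend, potassium nitrate, bone meal — only muriate of potash, urea, MAP. The nitrogen, potassium (K₂O), phosphorus (P₂O₅) requirements are met with equality.
So muriate of potash = 1.148 kg, urea = 0.3113 kg, MAP = 1.698 kg.
Cost = 0.54·1.148 + 0.68·0.3113 + 0.95·1.698 = 2.4447.

$2.44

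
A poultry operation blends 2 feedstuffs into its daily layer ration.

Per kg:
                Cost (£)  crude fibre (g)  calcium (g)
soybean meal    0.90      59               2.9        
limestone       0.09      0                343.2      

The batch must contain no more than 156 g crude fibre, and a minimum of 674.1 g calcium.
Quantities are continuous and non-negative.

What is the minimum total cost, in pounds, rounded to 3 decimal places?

Let x1 = kg of soybean meal, x2 = kg of limestone.
min 0.9x1 + 0.09x2 subject to:
  59x1 ≤ 156   (crude fibre)
  2.9x1 + 343.2x2 ≥ 674.1   (calcium)
  x1, x2 ≥ 0.
The optimal basis is {limestone}; soybean meal drops out. There the calcium constraint is tight.
That vertex is x2 = 1.964.
Hence cost = 0.09·1.964 = £0.17676.

£0.177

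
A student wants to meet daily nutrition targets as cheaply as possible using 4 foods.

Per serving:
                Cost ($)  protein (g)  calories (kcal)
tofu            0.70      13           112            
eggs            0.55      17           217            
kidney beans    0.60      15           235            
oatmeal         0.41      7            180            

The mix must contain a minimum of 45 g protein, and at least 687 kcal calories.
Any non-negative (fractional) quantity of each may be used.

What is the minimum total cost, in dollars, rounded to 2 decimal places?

$1.68

Treat it as an LP. Let x1 = servings of tofu, x2 = servings of eggs, x3 = servings of kidney beans, x4 = servings of oatmeal.
Minimize 0.7x1 + 0.55x2 + 0.6x3 + 0.41x4 subject to:
  13x1 + 17x2 + 15x3 + 7x4 ≥ 45   (protein)
  112x1 + 217x2 + 235x3 + 180x4 ≥ 687   (calories)
  x1, x2, x3, x4 ≥ 0.
The optimal basis is {eggs, oatmeal}; tofu, kidney beans drop out. There the protein and calories constraints are tight.
That vertex is x2 = 2.136, x4 = 1.242.
Hence cost = 0.55·2.136 + 0.41·1.242 = $1.6840.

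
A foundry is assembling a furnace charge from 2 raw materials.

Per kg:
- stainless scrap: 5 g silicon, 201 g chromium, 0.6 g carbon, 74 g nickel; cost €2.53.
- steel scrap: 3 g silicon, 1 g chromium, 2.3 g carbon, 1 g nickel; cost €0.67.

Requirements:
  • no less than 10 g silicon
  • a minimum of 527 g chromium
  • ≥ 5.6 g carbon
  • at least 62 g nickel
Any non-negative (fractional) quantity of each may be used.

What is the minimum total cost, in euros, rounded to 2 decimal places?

€7.79

Treat it as an LP. Let x1 = kg of stainless scrap, x2 = kg of steel scrap.
min 2.53x1 + 0.67x2 subject to:
  5x1 + 3x2 ≥ 10   (silicon)
  201x1 + 1x2 ≥ 527   (chromium)
  0.6x1 + 2.3x2 ≥ 5.6   (carbon)
  74x1 + 1x2 ≥ 62   (nickel)
  x1, x2 ≥ 0.
Both inputs are positive at the optimum. There the chromium and carbon constraints are tight.
So stainless scrap = 2.613 kg, steel scrap = 1.753 kg.
Hence cost = 2.53·2.613 + 0.67·1.753 = €7.7854.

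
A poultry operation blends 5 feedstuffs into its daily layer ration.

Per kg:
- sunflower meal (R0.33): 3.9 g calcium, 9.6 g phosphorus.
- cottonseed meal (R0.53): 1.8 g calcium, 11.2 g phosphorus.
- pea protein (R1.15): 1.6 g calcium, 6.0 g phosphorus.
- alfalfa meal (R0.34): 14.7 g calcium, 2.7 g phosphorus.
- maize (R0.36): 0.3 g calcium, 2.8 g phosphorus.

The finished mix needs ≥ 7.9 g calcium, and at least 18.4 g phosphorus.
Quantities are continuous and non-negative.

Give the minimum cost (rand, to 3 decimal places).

Let x1 = kg of sunflower meal, x2 = kg of cottonseed meal, x3 = kg of pea protein, x4 = kg of alfalfa meal, x5 = kg of maize.
Minimise 0.33x1 + 0.53x2 + 1.15x3 + 0.34x4 + 0.36x5 s.t.:
  3.9x1 + 1.8x2 + 1.6x3 + 14.7x4 + 0.3x5 ≥ 7.9   (calcium)
  9.6x1 + 11.2x2 + 6x3 + 2.7x4 + 2.8x5 ≥ 18.4   (phosphorus)
  x1, x2, x3, x4, x5 ≥ 0.
The optimal basis is {sunflower meal, alfalfa meal}; cottonseed meal, pea protein, maize drop out. There the calcium and phosphorus constraints are tight.
So sunflower meal = 1.908 kg, alfalfa meal = 0.03124 kg.
Cost = 0.33·1.908 + 0.34·0.03124 = 0.64026.

R0.640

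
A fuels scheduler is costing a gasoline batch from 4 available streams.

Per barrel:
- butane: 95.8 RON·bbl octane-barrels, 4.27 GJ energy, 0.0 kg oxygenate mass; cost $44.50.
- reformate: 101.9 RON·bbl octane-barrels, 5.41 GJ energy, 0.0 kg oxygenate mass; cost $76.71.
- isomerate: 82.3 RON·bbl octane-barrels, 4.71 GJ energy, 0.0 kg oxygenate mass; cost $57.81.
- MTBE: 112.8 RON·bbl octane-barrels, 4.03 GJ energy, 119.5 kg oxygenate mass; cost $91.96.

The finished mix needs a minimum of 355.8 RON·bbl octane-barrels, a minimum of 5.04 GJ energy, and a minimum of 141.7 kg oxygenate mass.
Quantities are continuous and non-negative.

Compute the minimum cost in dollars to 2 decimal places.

Let x1 = barrels of butane, x2 = barrels of reformate, x3 = barrels of isomerate, x4 = barrels of MTBE.
Minimize 44.5x1 + 76.71x2 + 57.81x3 + 91.96x4 subject to:
  95.8x1 + 101.9x2 + 82.3x3 + 112.8x4 ≥ 355.8   (octane-barrels)
  4.27x1 + 5.41x2 + 4.71x3 + 4.03x4 ≥ 5.04   (energy)
  119.5x4 ≥ 141.7   (oxygenate mass)
  x1, x2, x3, x4 ≥ 0.
The cheapest feasible vertex uses only butane, MTBE; reformate, isomerate are not used. The octane-barrels and oxygenate mass requirements are met with equality.
Optimal quantities: butane = 2.3178 barrels, MTBE = 1.1858 barrels.
Cost = 44.5·2.3178 + 91.96·1.1858 = 212.1883.

$212.19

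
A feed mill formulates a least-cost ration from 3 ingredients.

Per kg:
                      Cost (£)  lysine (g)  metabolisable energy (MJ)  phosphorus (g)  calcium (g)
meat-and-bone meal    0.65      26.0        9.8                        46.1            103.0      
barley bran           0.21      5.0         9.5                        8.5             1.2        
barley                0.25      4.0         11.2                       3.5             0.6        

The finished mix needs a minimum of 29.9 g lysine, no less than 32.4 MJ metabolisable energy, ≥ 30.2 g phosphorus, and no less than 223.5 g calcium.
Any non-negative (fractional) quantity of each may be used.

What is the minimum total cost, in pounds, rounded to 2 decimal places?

£1.65

Let x1 = kg of meat-and-bone meal, x2 = kg of barley bran, x3 = kg of barley.
Minimize 0.65x1 + 0.21x2 + 0.25x3 subject to:
  26x1 + 5x2 + 4x3 ≥ 29.9   (lysine)
  9.8x1 + 9.5x2 + 11.2x3 ≥ 32.4   (metabolisable energy)
  46.1x1 + 8.5x2 + 3.5x3 ≥ 30.2   (phosphorus)
  103x1 + 1.2x2 + 0.6x3 ≥ 223.5   (calcium)
  x1, x2, x3 ≥ 0.
The optimal basis is {meat-and-bone meal, barley bran}; barley drops out. There the metabolisable energy and calcium constraints are tight.
So meat-and-bone meal = 2.156 kg, barley bran = 1.186 kg.
Total cost: 0.65·2.156 + 0.21·1.186 = 1.6505.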